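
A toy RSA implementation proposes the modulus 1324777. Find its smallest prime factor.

1324777 is odd.
Digit sum 31, not divisible by 3.
Ends in 7: not divisible by 5.
7: 1324777 = 7·189253 + 6
11: 1324777 = 11·120434 + 3
13: 1324777 = 13·101905 + 12
17: 1324777 = 17·77928 + 1
19: 1324777 = 19·69725 + 2
23: 1324777 = 23·57599

23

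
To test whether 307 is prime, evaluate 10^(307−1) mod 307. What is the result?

10^1 ≡ 10 (mod 307)
10^2 ≡ 10^2 = 100 ≡ 100 (mod 307)
10^4 ≡ 100^2 = 10000 ≡ 176 (mod 307)
10^8 ≡ 176^2 = 30976 ≡ 276 (mod 307)
10^16 ≡ 276^2 = 76176 ≡ 40 (mod 307)
10^32 ≡ 40^2 = 1600 ≡ 65 (mod 307)
10^64 ≡ 65^2 = 4225 ≡ 234 (mod 307)
10^128 ≡ 234^2 = 54756 ≡ 110 (mod 307)
10^256 ≡ 110^2 = 12100 ≡ 127 (mod 307)
306 = 256 + 32 + 16 + 2 in binary powers of 2.
So 10^306 ≡ 127 · 65 · 40 · 100 ≡ 1 (mod 307).
Since the result is 1, base 10 gives no evidence that 307 is composite.

1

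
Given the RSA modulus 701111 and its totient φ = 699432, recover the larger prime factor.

φ(n) = (p−1)(q−1) = n − (p+q) + 1, so p + q = 701111 − 699432 + 1 = 1680.
p and q are the roots of t² − 1680t + 701111 = 0.
Discriminant: 1680² − 4·701111 = 2822400 − 2804444 = 17956; √17956 = 134.
q = (1680 − 134)/2 = 773, p = (1680 + 134)/2 = 907.
Check: 773 · 907 = 701111.

907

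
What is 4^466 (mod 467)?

1

4^1 ≡ 4 (mod 467)
4^2 ≡ 4^2 = 16 ≡ 16 (mod 467)
4^4 ≡ 16^2 = 256 ≡ 256 (mod 467)
4^8 ≡ 256^2 = 65536 ≡ 156 (mod 467)
4^16 ≡ 156^2 = 24336 ≡ 52 (mod 467)
4^32 ≡ 52^2 = 2704 ≡ 369 (mod 467)
4^64 ≡ 369^2 = 136161 ≡ 264 (mod 467)
4^128 ≡ 264^2 = 69696 ≡ 113 (mod 467)
4^256 ≡ 113^2 = 12769 ≡ 160 (mod 467)
466 = 256 + 128 + 64 + 16 + 2 in binary powers of 2.
So 4^466 ≡ 160 · 113 · 264 · 52 · 16 ≡ 1 (mod 467).
Since the result is 1, base 4 gives no evidence that 467 is composite.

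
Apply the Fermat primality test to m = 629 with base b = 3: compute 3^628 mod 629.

3^1 ≡ 3 (mod 629)
3^2 ≡ 3^2 = 9 ≡ 9 (mod 629)
3^4 ≡ 9^2 = 81 ≡ 81 (mod 629)
3^8 ≡ 81^2 = 6561 ≡ 271 (mod 629)
3^16 ≡ 271^2 = 73441 ≡ 477 (mod 629)
3^32 ≡ 477^2 = 227529 ≡ 460 (mod 629)
3^64 ≡ 460^2 = 211600 ≡ 256 (mod 629)
3^128 ≡ 256^2 = 65536 ≡ 120 (mod 629)
3^256 ≡ 120^2 = 14400 ≡ 562 (mod 629)
3^512 ≡ 562^2 = 315844 ≡ 86 (mod 629)
628 = 512 + 64 + 32 + 16 + 4 in binary powers of 2.
So 3^628 ≡ 86 · 256 · 460 · 477 · 81 ≡ 625 (mod 629).
Since 625 ≠ 1, base 3 is a Fermat witness: 629 is composite.

625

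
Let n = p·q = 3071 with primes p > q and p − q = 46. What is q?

Since p = q + 46, we have 3071 = q(q + 46), so q² + 46q − 3071 = 0.
Discriminant: 46² + 4·3071 = 2116 + 12284 = 14400; √14400 = 120.
q = (−46 + 120)/2 = 37, and p = q + 46 = 83.
Check: 37 · 83 = 3071.

37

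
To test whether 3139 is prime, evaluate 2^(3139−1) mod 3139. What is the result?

2^1 ≡ 2 (mod 3139)
2^2 ≡ 2^2 = 4 ≡ 4 (mod 3139)
2^4 ≡ 4^2 = 16 ≡ 16 (mod 3139)
2^8 ≡ 16^2 = 256 ≡ 256 (mod 3139)
2^16 ≡ 256^2 = 65536 ≡ 2756 (mod 3139)
2^32 ≡ 2756^2 = 7595536 ≡ 2295 (mod 3139)
2^64 ≡ 2295^2 = 5267025 ≡ 2922 (mod 3139)
2^128 ≡ 2922^2 = 8538084 ≡ 4 (mod 3139)
2^256 ≡ 4^2 = 16 ≡ 16 (mod 3139)
2^512 ≡ 16^2 = 256 ≡ 256 (mod 3139)
2^1024 ≡ 256^2 = 65536 ≡ 2756 (mod 3139)
2^2048 ≡ 2756^2 = 7595536 ≡ 2295 (mod 3139)
3138 = 2048 + 1024 + 64 + 2 in binary powers of 2.
So 2^3138 ≡ 2295 · 2756 · 2922 · 4 ≡ 3057 (mod 3139).
Since 3057 ≠ 1, base 2 is a Fermat witness: 3139 is composite.

3057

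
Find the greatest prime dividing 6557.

6557 = 79 · 83
83 is prime.
So 6557 = 79 · 83; the largest prime factor is 83.

83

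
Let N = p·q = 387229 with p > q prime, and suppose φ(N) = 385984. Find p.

φ(n) = (p−1)(q−1) = n − (p+q) + 1, so p + q = 387229 − 385984 + 1 = 1246.
p and q are the roots of t² − 1246t + 387229 = 0.
Discriminant: 1246² − 4·387229 = 1552516 − 1548916 = 3600; √3600 = 60.
q = (1246 − 60)/2 = 593, p = (1246 + 60)/2 = 653.
Check: 593 · 653 = 387229.

653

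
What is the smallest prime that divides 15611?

15611 is odd.
Digit sum 14, not divisible by 3.
Ends in 1: not divisible by 5.
7: 15611 = 7·2230 + 1
11: 15611 = 11·1419 + 2
13: 15611 = 13·1200 + 11
17: 15611 = 17·918 + 5
19: 15611 = 19·821 + 12
23: 15611 = 23·678 + 17
29: 15611 = 29·538 + 9
31: 15611 = 31·503 + 18
37: 15611 = 37·421 + 34
41: 15611 = 41·380 + 31
43: 15611 = 43·363 + 2
47: 15611 = 47·332 + 7
53: 15611 = 53·294 + 29
59: 15611 = 59·264 + 35
61: 15611 = 61·255 + 56
67: 15611 = 67·233

67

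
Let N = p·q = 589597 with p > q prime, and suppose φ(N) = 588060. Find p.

φ(n) = (p−1)(q−1) = n − (p+q) + 1, so p + q = 589597 − 588060 + 1 = 1538.
p and q are the roots of t² − 1538t + 589597 = 0.
Discriminant: 1538² − 4·589597 = 2365444 − 2358388 = 7056; √7056 = 84.
q = (1538 − 84)/2 = 727, p = (1538 + 84)/2 = 811.
Check: 727 · 811 = 589597.

811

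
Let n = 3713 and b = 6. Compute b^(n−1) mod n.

1225

6^1 ≡ 6 (mod 3713)
6^2 ≡ 6^2 = 36 ≡ 36 (mod 3713)
6^4 ≡ 36^2 = 1296 ≡ 1296 (mod 3713)
6^8 ≡ 1296^2 = 1679616 ≡ 1340 (mod 3713)
6^16 ≡ 1340^2 = 1795600 ≡ 2221 (mod 3713)
6^32 ≡ 2221^2 = 4932841 ≡ 1977 (mod 3713)
6^64 ≡ 1977^2 = 3908529 ≡ 2453 (mod 3713)
6^128 ≡ 2453^2 = 6017209 ≡ 2149 (mod 3713)
6^256 ≡ 2149^2 = 4618201 ≡ 2942 (mod 3713)
6^512 ≡ 2942^2 = 8655364 ≡ 361 (mod 3713)
6^1024 ≡ 361^2 = 130321 ≡ 366 (mod 3713)
6^2048 ≡ 366^2 = 133956 ≡ 288 (mod 3713)
3712 = 2048 + 1024 + 512 + 128 in binary powers of 2.
So 6^3712 ≡ 288 · 366 · 361 · 2149 ≡ 1225 (mod 3713).
Since 1225 ≠ 1, base 6 is a Fermat witness: 3713 is composite.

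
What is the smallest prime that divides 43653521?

43653521 is odd.
Digit sum 29, not divisible by 3.
Ends in 1: not divisible by 5.
7: 43653521 = 7·6236217 + 2
11: 43653521 = 11·3968501 + 10
13: 43653521 = 13·3357963 + 2
17: 43653521 = 17·2567854 + 3
19: 43653521 = 19·2297553 + 14
23: 43653521 = 23·1897979 + 4
29: 43653521 = 29·1505293 + 24
31: 43653521 = 31·1408178 + 3
37: 43653521 = 37·1179824 + 33
41: 43653521 = 41·1064720 + 1
43: 43653521 = 43·1015198 + 7
47: 43653521 = 47·928798 + 15
53: 43653521 = 53·823651 + 18
59: 43653521 = 59·739890 + 11
61: 43653521 = 61·715631 + 30
67: 43653521 = 67·651545 + 6
71: 43653521 = 71·614838 + 23
73: 43653521 = 73·597993 + 32
79: 43653521 = 79·552576 + 17
83: 43653521 = 83·525946 + 3
89: 43653521 = 89·490489

89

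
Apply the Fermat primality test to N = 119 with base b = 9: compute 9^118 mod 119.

72

9^1 ≡ 9 (mod 119)
9^2 ≡ 9^2 = 81 ≡ 81 (mod 119)
9^4 ≡ 81^2 = 6561 ≡ 16 (mod 119)
9^8 ≡ 16^2 = 256 ≡ 18 (mod 119)
9^16 ≡ 18^2 = 324 ≡ 86 (mod 119)
9^32 ≡ 86^2 = 7396 ≡ 18 (mod 119)
9^64 ≡ 18^2 = 324 ≡ 86 (mod 119)
118 = 64 + 32 + 16 + 4 + 2 in binary powers of 2.
So 9^118 ≡ 86 · 18 · 86 · 16 · 81 ≡ 72 (mod 119).
Since 72 ≠ 1, base 9 is a Fermat witness: 119 is composite.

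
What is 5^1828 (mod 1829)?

5^1 ≡ 5 (mod 1829)
5^2 ≡ 5^2 = 25 ≡ 25 (mod 1829)
5^4 ≡ 25^2 = 625 ≡ 625 (mod 1829)
5^8 ≡ 625^2 = 390625 ≡ 1048 (mod 1829)
5^16 ≡ 1048^2 = 1098304 ≡ 904 (mod 1829)
5^32 ≡ 904^2 = 817216 ≡ 1482 (mod 1829)
5^64 ≡ 1482^2 = 2196324 ≡ 1524 (mod 1829)
5^128 ≡ 1524^2 = 2322576 ≡ 1575 (mod 1829)
5^256 ≡ 1575^2 = 2480625 ≡ 501 (mod 1829)
5^512 ≡ 501^2 = 251001 ≡ 428 (mod 1829)
5^1024 ≡ 428^2 = 183184 ≡ 284 (mod 1829)
1828 = 1024 + 512 + 256 + 32 + 4 in binary powers of 2.
So 5^1828 ≡ 284 · 428 · 501 · 1482 · 625 ≡ 5 (mod 1829).
Since 5 ≠ 1, base 5 is a Fermat witness: 1829 is composite.

5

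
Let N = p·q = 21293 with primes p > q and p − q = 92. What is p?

199

Since p = q + 92, we have 21293 = q(q + 92), so q² + 92q − 21293 = 0.
Discriminant: 92² + 4·21293 = 8464 + 85172 = 93636; √93636 = 306.
q = (−92 + 306)/2 = 107, and p = q + 92 = 199.
Check: 107 · 199 = 21293.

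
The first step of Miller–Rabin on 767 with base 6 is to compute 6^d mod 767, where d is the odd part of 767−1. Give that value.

767 − 1 = 766 = 2^1 · 383, so d = 383.
6^1 ≡ 6 (mod 767)
6^2 ≡ 6^2 = 36 ≡ 36 (mod 767)
6^4 ≡ 36^2 = 1296 ≡ 529 (mod 767)
6^8 ≡ 529^2 = 279841 ≡ 653 (mod 767)
6^16 ≡ 653^2 = 426409 ≡ 724 (mod 767)
6^32 ≡ 724^2 = 524176 ≡ 315 (mod 767)
6^64 ≡ 315^2 = 99225 ≡ 282 (mod 767)
6^128 ≡ 282^2 = 79524 ≡ 523 (mod 767)
6^256 ≡ 523^2 = 273529 ≡ 477 (mod 767)
383 = 256 + 64 + 32 + 16 + 8 + 4 + 2 + 1 in binary powers of 2.
So 6^383 ≡ 477 · 282 · 315 · 724 · 653 · 529 · 36 · 6 ≡ 544 (mod 767).
Squaring chain: 544; never reaches −1, so base 6 is a Miller–Rabin witness that 767 is composite.

544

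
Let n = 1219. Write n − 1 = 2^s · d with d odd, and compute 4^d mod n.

1219 − 1 = 1218 = 2^1 · 609, so d = 609.
4^1 ≡ 4 (mod 1219)
4^2 ≡ 4^2 = 16 ≡ 16 (mod 1219)
4^4 ≡ 16^2 = 256 ≡ 256 (mod 1219)
4^8 ≡ 256^2 = 65536 ≡ 929 (mod 1219)
4^16 ≡ 929^2 = 863041 ≡ 1208 (mod 1219)
4^32 ≡ 1208^2 = 1459264 ≡ 121 (mod 1219)
4^64 ≡ 121^2 = 14641 ≡ 13 (mod 1219)
4^128 ≡ 13^2 = 169 ≡ 169 (mod 1219)
4^256 ≡ 169^2 = 28561 ≡ 524 (mod 1219)
4^512 ≡ 524^2 = 274576 ≡ 301 (mod 1219)
609 = 512 + 64 + 32 + 1 in binary powers of 2.
So 4^609 ≡ 301 · 13 · 121 · 4 ≡ 785 (mod 1219).
Squaring chain: 785; never reaches −1, so base 4 is a Miller–Rabin witness that 1219 is composite.

785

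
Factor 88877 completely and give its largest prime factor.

61

88877 = 31 · 2867
2867 = 47 · 61
61 is prime.
So 88877 = 31 · 47 · 61; the largest prime factor is 61.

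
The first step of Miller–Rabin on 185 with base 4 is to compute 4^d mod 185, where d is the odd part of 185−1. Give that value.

185 − 1 = 184 = 2^3 · 23, so d = 23.
4^1 ≡ 4 (mod 185)
4^2 ≡ 4^2 = 16 ≡ 16 (mod 185)
4^4 ≡ 16^2 = 256 ≡ 71 (mod 185)
4^8 ≡ 71^2 = 5041 ≡ 46 (mod 185)
4^16 ≡ 46^2 = 2116 ≡ 81 (mod 185)
23 = 16 + 4 + 2 + 1 in binary powers of 2.
So 4^23 ≡ 81 · 71 · 16 · 4 ≡ 99 (mod 185).
Squaring chain: 99 → 181 → 16; never reaches −1, so base 4 is a Miller–Rabin witness that 185 is composite.

99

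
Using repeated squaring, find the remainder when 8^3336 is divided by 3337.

1935

8^1 ≡ 8 (mod 3337)
8^2 ≡ 8^2 = 64 ≡ 64 (mod 3337)
8^4 ≡ 64^2 = 4096 ≡ 759 (mod 3337)
8^8 ≡ 759^2 = 576081 ≡ 2117 (mod 3337)
8^16 ≡ 2117^2 = 4481689 ≡ 98 (mod 3337)
8^32 ≡ 98^2 = 9604 ≡ 2930 (mod 3337)
8^64 ≡ 2930^2 = 8584900 ≡ 2136 (mod 3337)
8^128 ≡ 2136^2 = 4562496 ≡ 817 (mod 3337)
8^256 ≡ 817^2 = 667489 ≡ 89 (mod 3337)
8^512 ≡ 89^2 = 7921 ≡ 1247 (mod 3337)
8^1024 ≡ 1247^2 = 1555009 ≡ 3304 (mod 3337)
8^2048 ≡ 3304^2 = 10916416 ≡ 1089 (mod 3337)
3336 = 2048 + 1024 + 256 + 8 in binary powers of 2.
So 8^3336 ≡ 1089 · 3304 · 89 · 2117 ≡ 1935 (mod 3337).
Since 1935 ≠ 1, base 8 is a Fermat witness: 3337 is composite.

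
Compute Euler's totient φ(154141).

Factor: 154141 = 13 · 71 · 167.
φ(154141) = (13−1) · (71−1) · (167−1) = 12 · 70 · 166 = 139440.

139440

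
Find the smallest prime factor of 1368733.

1368733 is odd.
Digit sum 31, not divisible by 3.
Ends in 3: not divisible by 5.
7: 1368733 = 7·195533 + 2
11: 1368733 = 11·124430 + 3
13: 1368733 = 13·105287 + 2
17: 1368733 = 17·80513 + 12
19: 1368733 = 19·72038 + 11
23: 1368733 = 23·59510 + 3
29: 1368733 = 29·47197 + 20
31: 1368733 = 31·44152 + 21
37: 1368733 = 37·36992 + 29
41: 1368733 = 41·33383 + 30
43: 1368733 = 43·31831

43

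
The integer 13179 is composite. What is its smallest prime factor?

3

13179 is odd.
Digit sum 21, divisible by 3.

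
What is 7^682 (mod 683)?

7^1 ≡ 7 (mod 683)
7^2 ≡ 7^2 = 49 ≡ 49 (mod 683)
7^4 ≡ 49^2 = 2401 ≡ 352 (mod 683)
7^8 ≡ 352^2 = 123904 ≡ 281 (mod 683)
7^16 ≡ 281^2 = 78961 ≡ 416 (mod 683)
7^32 ≡ 416^2 = 173056 ≡ 257 (mod 683)
7^64 ≡ 257^2 = 66049 ≡ 481 (mod 683)
7^128 ≡ 481^2 = 231361 ≡ 507 (mod 683)
7^256 ≡ 507^2 = 257049 ≡ 241 (mod 683)
7^512 ≡ 241^2 = 58081 ≡ 26 (mod 683)
682 = 512 + 128 + 32 + 8 + 2 in binary powers of 2.
So 7^682 ≡ 26 · 507 · 257 · 281 · 49 ≡ 1 (mod 683).
Since the result is 1, base 7 gives no evidence that 683 is composite.

1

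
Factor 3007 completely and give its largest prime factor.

3007 = 31 · 97
97 is prime.
So 3007 = 31 · 97; the largest prime factor is 97.

97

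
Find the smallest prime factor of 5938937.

5938937 is odd.
Digit sum 44, not divisible by 3.
Ends in 7: not divisible by 5.
7: 5938937 = 7·848419 + 4
11: 5938937 = 11·539903 + 4
13: 5938937 = 13·456841 + 4
17: 5938937 = 17·349349 + 4
19: 5938937 = 19·312575 + 12
23: 5938937 = 23·258214 + 15
29: 5938937 = 29·204790 + 27
31: 5938937 = 31·191578 + 19
37: 5938937 = 37·160511 + 30
41: 5938937 = 41·144852 + 5
43: 5938937 = 43·138114 + 35
47: 5938937 = 47·126360 + 17
53: 5938937 = 53·112055 + 22
59: 5938937 = 59·100659 + 56
61: 5938937 = 61·97359 + 38
67: 5938937 = 67·88640 + 57
71: 5938937 = 71·83647

71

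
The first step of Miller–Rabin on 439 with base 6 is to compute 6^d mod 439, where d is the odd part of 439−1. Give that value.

438

439 − 1 = 438 = 2^1 · 219, so d = 219.
6^1 ≡ 6 (mod 439)
6^2 ≡ 6^2 = 36 ≡ 36 (mod 439)
6^4 ≡ 36^2 = 1296 ≡ 418 (mod 439)
6^8 ≡ 418^2 = 174724 ≡ 2 (mod 439)
6^16 ≡ 2^2 = 4 ≡ 4 (mod 439)
6^32 ≡ 4^2 = 16 ≡ 16 (mod 439)
6^64 ≡ 16^2 = 256 ≡ 256 (mod 439)
6^128 ≡ 256^2 = 65536 ≡ 125 (mod 439)
219 = 128 + 64 + 16 + 8 + 2 + 1 in binary powers of 2.
So 6^219 ≡ 125 · 256 · 4 · 2 · 36 · 6 ≡ 438 (mod 439).
Since 6^d ≡ 438 (mod 439), base 6 does not prove 439 composite.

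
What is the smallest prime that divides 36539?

61

36539 is odd.
Digit sum 26, not divisible by 3.
Ends in 9: not divisible by 5.
7: 36539 = 7·5219 + 6
11: 36539 = 11·3321 + 8
13: 36539 = 13·2810 + 9
17: 36539 = 17·2149 + 6
19: 36539 = 19·1923 + 2
23: 36539 = 23·1588 + 15
29: 36539 = 29·1259 + 28
31: 36539 = 31·1178 + 21
37: 36539 = 37·987 + 20
41: 36539 = 41·891 + 8
43: 36539 = 43·849 + 32
47: 36539 = 47·777 + 20
53: 36539 = 53·689 + 22
59: 36539 = 59·619 + 18
61: 36539 = 61·599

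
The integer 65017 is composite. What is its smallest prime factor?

79

65017 is odd.
Digit sum 19, not divisible by 3.
Ends in 7: not divisible by 5.
7: 65017 = 7·9288 + 1
11: 65017 = 11·5910 + 7
13: 65017 = 13·5001 + 4
17: 65017 = 17·3824 + 9
19: 65017 = 19·3421 + 18
23: 65017 = 23·2826 + 19
29: 65017 = 29·2241 + 28
31: 65017 = 31·2097 + 10
37: 65017 = 37·1757 + 8
41: 65017 = 41·1585 + 32
43: 65017 = 43·1512 + 1
47: 65017 = 47·1383 + 16
53: 65017 = 53·1226 + 39
59: 65017 = 59·1101 + 58
61: 65017 = 61·1065 + 52
67: 65017 = 67·970 + 27
71: 65017 = 71·915 + 52
73: 65017 = 73·890 + 47
79: 65017 = 79·823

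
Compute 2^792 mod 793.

2^1 ≡ 2 (mod 793)
2^2 ≡ 2^2 = 4 ≡ 4 (mod 793)
2^4 ≡ 4^2 = 16 ≡ 16 (mod 793)
2^8 ≡ 16^2 = 256 ≡ 256 (mod 793)
2^16 ≡ 256^2 = 65536 ≡ 510 (mod 793)
2^32 ≡ 510^2 = 260100 ≡ 789 (mod 793)
2^64 ≡ 789^2 = 622521 ≡ 16 (mod 793)
2^128 ≡ 16^2 = 256 ≡ 256 (mod 793)
2^256 ≡ 256^2 = 65536 ≡ 510 (mod 793)
2^512 ≡ 510^2 = 260100 ≡ 789 (mod 793)
792 = 512 + 256 + 16 + 8 in binary powers of 2.
So 2^792 ≡ 789 · 510 · 510 · 256 ≡ 131 (mod 793).
Since 131 ≠ 1, base 2 is a Fermat witness: 793 is composite.

131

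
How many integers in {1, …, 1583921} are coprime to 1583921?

1543360

Factor: 1583921 = 107 · 113 · 131.
φ(1583921) = (107−1) · (113−1) · (131−1) = 106 · 112 · 130 = 1543360.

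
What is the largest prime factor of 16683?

16683 = 3 · 5561
5561 = 67 · 83
83 is prime.
So 16683 = 3 · 67 · 83; the largest prime factor is 83.

83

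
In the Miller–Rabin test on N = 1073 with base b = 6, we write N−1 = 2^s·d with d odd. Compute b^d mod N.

1073 − 1 = 1072 = 2^4 · 67, so d = 67.
6^1 ≡ 6 (mod 1073)
6^2 ≡ 6^2 = 36 ≡ 36 (mod 1073)
6^4 ≡ 36^2 = 1296 ≡ 223 (mod 1073)
6^8 ≡ 223^2 = 49729 ≡ 371 (mod 1073)
6^16 ≡ 371^2 = 137641 ≡ 297 (mod 1073)
6^32 ≡ 297^2 = 88209 ≡ 223 (mod 1073)
6^64 ≡ 223^2 = 49729 ≡ 371 (mod 1073)
67 = 64 + 2 + 1 in binary powers of 2.
So 6^67 ≡ 371 · 36 · 6 ≡ 734 (mod 1073).
Squaring chain: 734 → 110 → 297 → 223; never reaches −1, so base 6 is a Miller–Rabin witness that 1073 is composite.

734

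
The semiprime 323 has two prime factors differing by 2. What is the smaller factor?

17

Since p = q + 2, we have 323 = q(q + 2), so q² + 2q − 323 = 0.
Discriminant: 2² + 4·323 = 4 + 1292 = 1296; √1296 = 36.
q = (−2 + 36)/2 = 17, and p = q + 2 = 19.
Check: 17 · 19 = 323.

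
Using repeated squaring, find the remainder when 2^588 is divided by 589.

2^1 ≡ 2 (mod 589)
2^2 ≡ 2^2 = 4 ≡ 4 (mod 589)
2^4 ≡ 4^2 = 16 ≡ 16 (mod 589)
2^8 ≡ 16^2 = 256 ≡ 256 (mod 589)
2^16 ≡ 256^2 = 65536 ≡ 157 (mod 589)
2^32 ≡ 157^2 = 24649 ≡ 500 (mod 589)
2^64 ≡ 500^2 = 250000 ≡ 264 (mod 589)
2^128 ≡ 264^2 = 69696 ≡ 194 (mod 589)
2^256 ≡ 194^2 = 37636 ≡ 529 (mod 589)
2^512 ≡ 529^2 = 279841 ≡ 66 (mod 589)
588 = 512 + 64 + 8 + 4 in binary powers of 2.
So 2^588 ≡ 66 · 264 · 256 · 16 ≡ 163 (mod 589).
Since 163 ≠ 1, base 2 is a Fermat witness: 589 is composite.

163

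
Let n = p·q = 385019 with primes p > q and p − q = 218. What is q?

521

Since p = q + 218, we have 385019 = q(q + 218), so q² + 218q − 385019 = 0.
Discriminant: 218² + 4·385019 = 47524 + 1540076 = 1587600; √1587600 = 1260.
q = (−218 + 1260)/2 = 521, and p = q + 218 = 739.
Check: 521 · 739 = 385019.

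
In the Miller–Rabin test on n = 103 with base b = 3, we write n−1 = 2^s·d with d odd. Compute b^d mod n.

103 − 1 = 102 = 2^1 · 51, so d = 51.
3^1 ≡ 3 (mod 103)
3^2 ≡ 3^2 = 9 ≡ 9 (mod 103)
3^4 ≡ 9^2 = 81 ≡ 81 (mod 103)
3^8 ≡ 81^2 = 6561 ≡ 72 (mod 103)
3^16 ≡ 72^2 = 5184 ≡ 34 (mod 103)
3^32 ≡ 34^2 = 1156 ≡ 23 (mod 103)
51 = 32 + 16 + 2 + 1 in binary powers of 2.
So 3^51 ≡ 23 · 34 · 9 · 3 ≡ 102 (mod 103).
Since 3^d ≡ 102 (mod 103), base 3 does not prove 103 composite.

102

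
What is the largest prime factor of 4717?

89

4717 = 53 · 89
89 is prime.
So 4717 = 53 · 89; the largest prime factor is 89.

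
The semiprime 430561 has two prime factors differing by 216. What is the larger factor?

Since p = q + 216, we have 430561 = q(q + 216), so q² + 216q − 430561 = 0.
Discriminant: 216² + 4·430561 = 46656 + 1722244 = 1768900; √1768900 = 1330.
q = (−216 + 1330)/2 = 557, and p = q + 216 = 773.
Check: 557 · 773 = 430561.

773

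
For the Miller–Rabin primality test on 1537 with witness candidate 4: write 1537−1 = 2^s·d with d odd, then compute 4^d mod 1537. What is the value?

1537 − 1 = 1536 = 2^9 · 3, so d = 3.
4^1 ≡ 4 (mod 1537)
4^2 ≡ 4^2 = 16 ≡ 16 (mod 1537)
3 = 2 + 1 in binary powers of 2.
So 4^3 ≡ 16 · 4 ≡ 64 (mod 1537).
Squaring chain: 64 → 1022 → 861 → 487 → 471 → 513 → 342 → 152 → 49; never reaches −1, so base 4 is a Miller–Rabin witness that 1537 is composite.

64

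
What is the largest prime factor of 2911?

2911 = 41 · 71
71 is prime.
So 2911 = 41 · 71; the largest prime factor is 71.

71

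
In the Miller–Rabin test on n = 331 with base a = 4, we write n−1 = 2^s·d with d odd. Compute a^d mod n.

1

331 − 1 = 330 = 2^1 · 165, so d = 165.
4^1 ≡ 4 (mod 331)
4^2 ≡ 4^2 = 16 ≡ 16 (mod 331)
4^4 ≡ 16^2 = 256 ≡ 256 (mod 331)
4^8 ≡ 256^2 = 65536 ≡ 329 (mod 331)
4^16 ≡ 329^2 = 108241 ≡ 4 (mod 331)
4^32 ≡ 4^2 = 16 ≡ 16 (mod 331)
4^64 ≡ 16^2 = 256 ≡ 256 (mod 331)
4^128 ≡ 256^2 = 65536 ≡ 329 (mod 331)
165 = 128 + 32 + 4 + 1 in binary powers of 2.
So 4^165 ≡ 329 · 16 · 256 · 4 ≡ 1 (mod 331).
Since 4^d ≡ 1 (mod 331), base 4 does not prove 331 composite.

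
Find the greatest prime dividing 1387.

73

1387 = 19 · 73
73 is prime.
So 1387 = 19 · 73; the largest prime factor is 73.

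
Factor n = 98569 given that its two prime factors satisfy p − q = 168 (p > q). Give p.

409

Since p = q + 168, we have 98569 = q(q + 168), so q² + 168q − 98569 = 0.
Discriminant: 168² + 4·98569 = 28224 + 394276 = 422500; √422500 = 650.
q = (−168 + 650)/2 = 241, and p = q + 168 = 409.
Check: 241 · 409 = 98569.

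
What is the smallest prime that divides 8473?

8473 is odd.
Digit sum 22, not divisible by 3.
Ends in 3: not divisible by 5.
7: 8473 = 7·1210 + 3
11: 8473 = 11·770 + 3
13: 8473 = 13·651 + 10
17: 8473 = 17·498 + 7
19: 8473 = 19·445 + 18
23: 8473 = 23·368 + 9
29: 8473 = 29·292 + 5
31: 8473 = 31·273 + 10
37: 8473 = 37·229

37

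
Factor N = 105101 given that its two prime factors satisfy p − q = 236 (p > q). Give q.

Since p = q + 236, we have 105101 = q(q + 236), so q² + 236q − 105101 = 0.
Discriminant: 236² + 4·105101 = 55696 + 420404 = 476100; √476100 = 690.
q = (−236 + 690)/2 = 227, and p = q + 236 = 463.
Check: 227 · 463 = 105101.

227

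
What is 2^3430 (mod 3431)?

2922

2^1 ≡ 2 (mod 3431)
2^2 ≡ 2^2 = 4 ≡ 4 (mod 3431)
2^4 ≡ 4^2 = 16 ≡ 16 (mod 3431)
2^8 ≡ 16^2 = 256 ≡ 256 (mod 3431)
2^16 ≡ 256^2 = 65536 ≡ 347 (mod 3431)
2^32 ≡ 347^2 = 120409 ≡ 324 (mod 3431)
2^64 ≡ 324^2 = 104976 ≡ 2046 (mod 3431)
2^128 ≡ 2046^2 = 4186116 ≡ 296 (mod 3431)
2^256 ≡ 296^2 = 87616 ≡ 1841 (mod 3431)
2^512 ≡ 1841^2 = 3389281 ≡ 2884 (mod 3431)
2^1024 ≡ 2884^2 = 8317456 ≡ 712 (mod 3431)
2^2048 ≡ 712^2 = 506944 ≡ 2587 (mod 3431)
3430 = 2048 + 1024 + 256 + 64 + 32 + 4 + 2 in binary powers of 2.
So 2^3430 ≡ 2587 · 712 · 1841 · 2046 · 324 · 16 · 4 ≡ 2922 (mod 3431).
Since 2922 ≠ 1, base 2 is a Fermat witness: 3431 is composite.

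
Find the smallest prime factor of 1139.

1139 is odd.
Digit sum 14, not divisible by 3.
Ends in 9: not divisible by 5.
7: 1139 = 7·162 + 5
11: 1139 = 11·103 + 6
13: 1139 = 13·87 + 8
17: 1139 = 17·67

17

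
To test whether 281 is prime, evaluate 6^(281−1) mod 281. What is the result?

1

6^1 ≡ 6 (mod 281)
6^2 ≡ 6^2 = 36 ≡ 36 (mod 281)
6^4 ≡ 36^2 = 1296 ≡ 172 (mod 281)
6^8 ≡ 172^2 = 29584 ≡ 79 (mod 281)
6^16 ≡ 79^2 = 6241 ≡ 59 (mod 281)
6^32 ≡ 59^2 = 3481 ≡ 109 (mod 281)
6^64 ≡ 109^2 = 11881 ≡ 79 (mod 281)
6^128 ≡ 79^2 = 6241 ≡ 59 (mod 281)
6^256 ≡ 59^2 = 3481 ≡ 109 (mod 281)
280 = 256 + 16 + 8 in binary powers of 2.
So 6^280 ≡ 109 · 59 · 79 ≡ 1 (mod 281).
Since the result is 1, base 6 gives no evidence that 281 is composite.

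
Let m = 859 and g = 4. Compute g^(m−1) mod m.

1

4^1 ≡ 4 (mod 859)
4^2 ≡ 4^2 = 16 ≡ 16 (mod 859)
4^4 ≡ 16^2 = 256 ≡ 256 (mod 859)
4^8 ≡ 256^2 = 65536 ≡ 252 (mod 859)
4^16 ≡ 252^2 = 63504 ≡ 797 (mod 859)
4^32 ≡ 797^2 = 635209 ≡ 408 (mod 859)
4^64 ≡ 408^2 = 166464 ≡ 677 (mod 859)
4^128 ≡ 677^2 = 458329 ≡ 482 (mod 859)
4^256 ≡ 482^2 = 232324 ≡ 394 (mod 859)
4^512 ≡ 394^2 = 155236 ≡ 616 (mod 859)
858 = 512 + 256 + 64 + 16 + 8 + 2 in binary powers of 2.
So 4^858 ≡ 616 · 394 · 677 · 797 · 252 · 16 ≡ 1 (mod 859).
Since the result is 1, base 4 gives no evidence that 859 is composite.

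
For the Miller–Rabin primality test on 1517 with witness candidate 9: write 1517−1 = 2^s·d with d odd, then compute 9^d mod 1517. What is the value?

1517 − 1 = 1516 = 2^2 · 379, so d = 379.
9^1 ≡ 9 (mod 1517)
9^2 ≡ 9^2 = 81 ≡ 81 (mod 1517)
9^4 ≡ 81^2 = 6561 ≡ 493 (mod 1517)
9^8 ≡ 493^2 = 243049 ≡ 329 (mod 1517)
9^16 ≡ 329^2 = 108241 ≡ 534 (mod 1517)
9^32 ≡ 534^2 = 285156 ≡ 1477 (mod 1517)
9^64 ≡ 1477^2 = 2181529 ≡ 83 (mod 1517)
9^128 ≡ 83^2 = 6889 ≡ 821 (mod 1517)
9^256 ≡ 821^2 = 674041 ≡ 493 (mod 1517)
379 = 256 + 64 + 32 + 16 + 8 + 2 + 1 in binary powers of 2.
So 9^379 ≡ 493 · 83 · 1477 · 534 · 329 · 81 · 9 ≡ 934 (mod 1517).
Squaring chain: 934 → 81; never reaches −1, so base 9 is a Miller–Rabin witness that 1517 is composite.

934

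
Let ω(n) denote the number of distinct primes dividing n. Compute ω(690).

4

690 = 2 · 345
345 = 3 · 115
115 = 5 · 23
690 = 2 · 3 · 5 · 23, which has 4 distinct prime factors.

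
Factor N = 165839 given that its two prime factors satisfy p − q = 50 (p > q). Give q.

Since p = q + 50, we have 165839 = q(q + 50), so q² + 50q − 165839 = 0.
Discriminant: 50² + 4·165839 = 2500 + 663356 = 665856; √665856 = 816.
q = (−50 + 816)/2 = 383, and p = q + 50 = 433.
Check: 383 · 433 = 165839.

383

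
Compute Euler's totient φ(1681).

1640

Factor: 1681 = 41^2.
φ(1681) = 41^1·(41−1) = 1640.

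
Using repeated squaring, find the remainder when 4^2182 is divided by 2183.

2106

4^1 ≡ 4 (mod 2183)
4^2 ≡ 4^2 = 16 ≡ 16 (mod 2183)
4^4 ≡ 16^2 = 256 ≡ 256 (mod 2183)
4^8 ≡ 256^2 = 65536 ≡ 46 (mod 2183)
4^16 ≡ 46^2 = 2116 ≡ 2116 (mod 2183)
4^32 ≡ 2116^2 = 4477456 ≡ 123 (mod 2183)
4^64 ≡ 123^2 = 15129 ≡ 2031 (mod 2183)
4^128 ≡ 2031^2 = 4124961 ≡ 1274 (mod 2183)
4^256 ≡ 1274^2 = 1623076 ≡ 1107 (mod 2183)
4^512 ≡ 1107^2 = 1225449 ≡ 786 (mod 2183)
4^1024 ≡ 786^2 = 617796 ≡ 7 (mod 2183)
4^2048 ≡ 7^2 = 49 ≡ 49 (mod 2183)
2182 = 2048 + 128 + 4 + 2 in binary powers of 2.
So 4^2182 ≡ 49 · 1274 · 256 · 16 ≡ 2106 (mod 2183).
Since 2106 ≠ 1, base 4 is a Fermat witness: 2183 is composite.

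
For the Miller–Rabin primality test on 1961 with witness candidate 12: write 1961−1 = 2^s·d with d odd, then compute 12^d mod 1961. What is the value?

1961 − 1 = 1960 = 2^3 · 245, so d = 245.
12^1 ≡ 12 (mod 1961)
12^2 ≡ 12^2 = 144 ≡ 144 (mod 1961)
12^4 ≡ 144^2 = 20736 ≡ 1126 (mod 1961)
12^8 ≡ 1126^2 = 1267876 ≡ 1070 (mod 1961)
12^16 ≡ 1070^2 = 1144900 ≡ 1637 (mod 1961)
12^32 ≡ 1637^2 = 2679769 ≡ 1043 (mod 1961)
12^64 ≡ 1043^2 = 1087849 ≡ 1455 (mod 1961)
12^128 ≡ 1455^2 = 2117025 ≡ 1106 (mod 1961)
245 = 128 + 64 + 32 + 16 + 4 + 1 in binary powers of 2.
So 12^245 ≡ 1106 · 1455 · 1043 · 1637 · 1126 · 12 ≡ 1217 (mod 1961).
Squaring chain: 1217 → 534 → 811; never reaches −1, so base 12 is a Miller–Rabin witness that 1961 is composite.

1217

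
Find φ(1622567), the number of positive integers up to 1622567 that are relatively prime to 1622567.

1579648

Factor: 1622567 = 83 · 113 · 173.
φ(1622567) = (83−1) · (113−1) · (173−1) = 82 · 112 · 172 = 1579648.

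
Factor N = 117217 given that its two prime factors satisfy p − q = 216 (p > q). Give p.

Since p = q + 216, we have 117217 = q(q + 216), so q² + 216q − 117217 = 0.
Discriminant: 216² + 4·117217 = 46656 + 468868 = 515524; √515524 = 718.
q = (−216 + 718)/2 = 251, and p = q + 216 = 467.
Check: 251 · 467 = 117217.

467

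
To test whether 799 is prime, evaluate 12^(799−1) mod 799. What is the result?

12^1 ≡ 12 (mod 799)
12^2 ≡ 12^2 = 144 ≡ 144 (mod 799)
12^4 ≡ 144^2 = 20736 ≡ 761 (mod 799)
12^8 ≡ 761^2 = 579121 ≡ 645 (mod 799)
12^16 ≡ 645^2 = 416025 ≡ 545 (mod 799)
12^32 ≡ 545^2 = 297025 ≡ 596 (mod 799)
12^64 ≡ 596^2 = 355216 ≡ 460 (mod 799)
12^128 ≡ 460^2 = 211600 ≡ 664 (mod 799)
12^256 ≡ 664^2 = 440896 ≡ 647 (mod 799)
12^512 ≡ 647^2 = 418609 ≡ 732 (mod 799)
798 = 512 + 256 + 16 + 8 + 4 + 2 in binary powers of 2.
So 12^798 ≡ 732 · 647 · 545 · 645 · 761 · 144 ≡ 780 (mod 799).
Since 780 ≠ 1, base 12 is a Fermat witness: 799 is composite.

780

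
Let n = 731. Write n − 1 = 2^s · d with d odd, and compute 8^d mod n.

94

731 − 1 = 730 = 2^1 · 365, so d = 365.
8^1 ≡ 8 (mod 731)
8^2 ≡ 8^2 = 64 ≡ 64 (mod 731)
8^4 ≡ 64^2 = 4096 ≡ 441 (mod 731)
8^8 ≡ 441^2 = 194481 ≡ 35 (mod 731)
8^16 ≡ 35^2 = 1225 ≡ 494 (mod 731)
8^32 ≡ 494^2 = 244036 ≡ 613 (mod 731)
8^64 ≡ 613^2 = 375769 ≡ 35 (mod 731)
8^128 ≡ 35^2 = 1225 ≡ 494 (mod 731)
8^256 ≡ 494^2 = 244036 ≡ 613 (mod 731)
365 = 256 + 64 + 32 + 8 + 4 + 1 in binary powers of 2.
So 8^365 ≡ 613 · 35 · 613 · 35 · 441 · 8 ≡ 94 (mod 731).
Squaring chain: 94; never reaches −1, so base 8 is a Miller–Rabin witness that 731 is composite.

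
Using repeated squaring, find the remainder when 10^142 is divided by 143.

10^1 ≡ 10 (mod 143)
10^2 ≡ 10^2 = 100 ≡ 100 (mod 143)
10^4 ≡ 100^2 = 10000 ≡ 133 (mod 143)
10^8 ≡ 133^2 = 17689 ≡ 100 (mod 143)
10^16 ≡ 100^2 = 10000 ≡ 133 (mod 143)
10^32 ≡ 133^2 = 17689 ≡ 100 (mod 143)
10^64 ≡ 100^2 = 10000 ≡ 133 (mod 143)
10^128 ≡ 133^2 = 17689 ≡ 100 (mod 143)
142 = 128 + 8 + 4 + 2 in binary powers of 2.
So 10^142 ≡ 100 · 100 · 133 · 100 ≡ 133 (mod 143).
Since 133 ≠ 1, base 10 is a Fermat witness: 143 is composite.

133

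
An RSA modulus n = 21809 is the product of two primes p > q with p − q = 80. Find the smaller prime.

Since p = q + 80, we have 21809 = q(q + 80), so q² + 80q − 21809 = 0.
Discriminant: 80² + 4·21809 = 6400 + 87236 = 93636; √93636 = 306.
q = (−80 + 306)/2 = 113, and p = q + 80 = 193.
Check: 113 · 193 = 21809.

113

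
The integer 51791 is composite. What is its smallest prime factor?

67

51791 is odd.
Digit sum 23, not divisible by 3.
Ends in 1: not divisible by 5.
7: 51791 = 7·7398 + 5
11: 51791 = 11·4708 + 3
13: 51791 = 13·3983 + 12
17: 51791 = 17·3046 + 9
19: 51791 = 19·2725 + 16
23: 51791 = 23·2251 + 18
29: 51791 = 29·1785 + 26
31: 51791 = 31·1670 + 21
37: 51791 = 37·1399 + 28
41: 51791 = 41·1263 + 8
43: 51791 = 43·1204 + 19
47: 51791 = 47·1101 + 44
53: 51791 = 53·977 + 10
59: 51791 = 59·877 + 48
61: 51791 = 61·849 + 2
67: 51791 = 67·773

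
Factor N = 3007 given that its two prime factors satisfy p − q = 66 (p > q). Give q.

31

Since p = q + 66, we have 3007 = q(q + 66), so q² + 66q − 3007 = 0.
Discriminant: 66² + 4·3007 = 4356 + 12028 = 16384; √16384 = 128.
q = (−66 + 128)/2 = 31, and p = q + 66 = 97.
Check: 31 · 97 = 3007.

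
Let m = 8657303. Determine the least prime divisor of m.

8657303 is odd.
Digit sum 32, not divisible by 3.
Ends in 3: not divisible by 5.
7: 8657303 = 7·1236757 + 4
11: 8657303 = 11·787027 + 6
13: 8657303 = 13·665946 + 5
17: 8657303 = 17·509253 + 2
19: 8657303 = 19·455647 + 10
23: 8657303 = 23·376404 + 11
29: 8657303 = 29·298527 + 20
31: 8657303 = 31·279267 + 26
37: 8657303 = 37·233981 + 6
41: 8657303 = 41·211153 + 30
43: 8657303 = 43·201332 + 27
47: 8657303 = 47·184197 + 44
53: 8657303 = 53·163345 + 18
59: 8657303 = 59·146733 + 56
61: 8657303 = 61·141923

61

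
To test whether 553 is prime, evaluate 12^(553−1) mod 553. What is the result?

12^1 ≡ 12 (mod 553)
12^2 ≡ 12^2 = 144 ≡ 144 (mod 553)
12^4 ≡ 144^2 = 20736 ≡ 275 (mod 553)
12^8 ≡ 275^2 = 75625 ≡ 417 (mod 553)
12^16 ≡ 417^2 = 173889 ≡ 247 (mod 553)
12^32 ≡ 247^2 = 61009 ≡ 179 (mod 553)
12^64 ≡ 179^2 = 32041 ≡ 520 (mod 553)
12^128 ≡ 520^2 = 270400 ≡ 536 (mod 553)
12^256 ≡ 536^2 = 287296 ≡ 289 (mod 553)
12^512 ≡ 289^2 = 83521 ≡ 18 (mod 553)
552 = 512 + 32 + 8 in binary powers of 2.
So 12^552 ≡ 18 · 179 · 417 ≡ 337 (mod 553).
Since 337 ≠ 1, base 12 is a Fermat witness: 553 is composite.

337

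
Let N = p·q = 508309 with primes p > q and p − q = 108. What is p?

769

Since p = q + 108, we have 508309 = q(q + 108), so q² + 108q − 508309 = 0.
Discriminant: 108² + 4·508309 = 11664 + 2033236 = 2044900; √2044900 = 1430.
q = (−108 + 1430)/2 = 661, and p = q + 108 = 769.
Check: 661 · 769 = 508309.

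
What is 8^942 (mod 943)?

8^1 ≡ 8 (mod 943)
8^2 ≡ 8^2 = 64 ≡ 64 (mod 943)
8^4 ≡ 64^2 = 4096 ≡ 324 (mod 943)
8^8 ≡ 324^2 = 104976 ≡ 303 (mod 943)
8^16 ≡ 303^2 = 91809 ≡ 338 (mod 943)
8^32 ≡ 338^2 = 114244 ≡ 141 (mod 943)
8^64 ≡ 141^2 = 19881 ≡ 78 (mod 943)
8^128 ≡ 78^2 = 6084 ≡ 426 (mod 943)
8^256 ≡ 426^2 = 181476 ≡ 420 (mod 943)
8^512 ≡ 420^2 = 176400 ≡ 59 (mod 943)
942 = 512 + 256 + 128 + 32 + 8 + 4 + 2 in binary powers of 2.
So 8^942 ≡ 59 · 420 · 426 · 141 · 303 · 324 · 64 ≡ 679 (mod 943).
Since 679 ≠ 1, base 8 is a Fermat witness: 943 is composite.

679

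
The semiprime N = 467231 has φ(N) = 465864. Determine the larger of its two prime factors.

φ(n) = (p−1)(q−1) = n − (p+q) + 1, so p + q = 467231 − 465864 + 1 = 1368.
p and q are the roots of t² − 1368t + 467231 = 0.
Discriminant: 1368² − 4·467231 = 1871424 − 1868924 = 2500; √2500 = 50.
q = (1368 − 50)/2 = 659, p = (1368 + 50)/2 = 709.
Check: 659 · 709 = 467231.

709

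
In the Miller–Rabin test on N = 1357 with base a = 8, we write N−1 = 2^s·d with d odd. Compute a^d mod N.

1357 − 1 = 1356 = 2^2 · 339, so d = 339.
8^1 ≡ 8 (mod 1357)
8^2 ≡ 8^2 = 64 ≡ 64 (mod 1357)
8^4 ≡ 64^2 = 4096 ≡ 25 (mod 1357)
8^8 ≡ 25^2 = 625 ≡ 625 (mod 1357)
8^16 ≡ 625^2 = 390625 ≡ 1166 (mod 1357)
8^32 ≡ 1166^2 = 1359556 ≡ 1199 (mod 1357)
8^64 ≡ 1199^2 = 1437601 ≡ 538 (mod 1357)
8^128 ≡ 538^2 = 289444 ≡ 403 (mod 1357)
8^256 ≡ 403^2 = 162409 ≡ 926 (mod 1357)
339 = 256 + 64 + 16 + 2 + 1 in binary powers of 2.
So 8^339 ≡ 926 · 538 · 1166 · 64 · 8 ≡ 55 (mod 1357).
Squaring chain: 55 → 311; never reaches −1, so base 8 is a Miller–Rabin witness that 1357 is composite.

55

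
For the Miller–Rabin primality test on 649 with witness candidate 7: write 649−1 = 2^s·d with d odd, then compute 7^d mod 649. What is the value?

649 − 1 = 648 = 2^3 · 81, so d = 81.
7^1 ≡ 7 (mod 649)
7^2 ≡ 7^2 = 49 ≡ 49 (mod 649)
7^4 ≡ 49^2 = 2401 ≡ 454 (mod 649)
7^8 ≡ 454^2 = 206116 ≡ 383 (mod 649)
7^16 ≡ 383^2 = 146689 ≡ 15 (mod 649)
7^32 ≡ 15^2 = 225 ≡ 225 (mod 649)
7^64 ≡ 225^2 = 50625 ≡ 3 (mod 649)
81 = 64 + 16 + 1 in binary powers of 2.
So 7^81 ≡ 3 · 15 · 7 ≡ 315 (mod 649).
Squaring chain: 315 → 577 → 641; never reaches −1, so base 7 is a Miller–Rabin witness that 649 is composite.

315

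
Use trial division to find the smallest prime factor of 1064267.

1064267 is odd.
Digit sum 26, not divisible by 3.
Ends in 7: not divisible by 5.
7: 1064267 = 7·152038 + 1
11: 1064267 = 11·96751 + 6
13: 1064267 = 13·81866 + 9
17: 1064267 = 17·62603 + 16
19: 1064267 = 19·56014 + 1
23: 1064267 = 23·46272 + 11
29: 1064267 = 29·36698 + 25
31: 1064267 = 31·34331 + 6
37: 1064267 = 37·28763 + 36
41: 1064267 = 41·25957 + 30
43: 1064267 = 43·24750 + 17
47: 1064267 = 47·22643 + 46
53: 1064267 = 53·20080 + 27
59: 1064267 = 59·18038 + 25
61: 1064267 = 61·17447

61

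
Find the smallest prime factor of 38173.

59

38173 is odd.
Digit sum 22, not divisible by 3.
Ends in 3: not divisible by 5.
7: 38173 = 7·5453 + 2
11: 38173 = 11·3470 + 3
13: 38173 = 13·2936 + 5
17: 38173 = 17·2245 + 8
19: 38173 = 19·2009 + 2
23: 38173 = 23·1659 + 16
29: 38173 = 29·1316 + 9
31: 38173 = 31·1231 + 12
37: 38173 = 37·1031 + 26
41: 38173 = 41·931 + 2
43: 38173 = 43·887 + 32
47: 38173 = 47·812 + 9
53: 38173 = 53·720 + 13
59: 38173 = 59·647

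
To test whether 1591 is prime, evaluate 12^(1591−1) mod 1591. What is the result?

12^1 ≡ 12 (mod 1591)
12^2 ≡ 12^2 = 144 ≡ 144 (mod 1591)
12^4 ≡ 144^2 = 20736 ≡ 53 (mod 1591)
12^8 ≡ 53^2 = 2809 ≡ 1218 (mod 1591)
12^16 ≡ 1218^2 = 1483524 ≡ 712 (mod 1591)
12^32 ≡ 712^2 = 506944 ≡ 1006 (mod 1591)
12^64 ≡ 1006^2 = 1012036 ≡ 160 (mod 1591)
12^128 ≡ 160^2 = 25600 ≡ 144 (mod 1591)
12^256 ≡ 144^2 = 20736 ≡ 53 (mod 1591)
12^512 ≡ 53^2 = 2809 ≡ 1218 (mod 1591)
12^1024 ≡ 1218^2 = 1483524 ≡ 712 (mod 1591)
1590 = 1024 + 512 + 32 + 16 + 4 + 2 in binary powers of 2.
So 12^1590 ≡ 712 · 1218 · 1006 · 712 · 53 · 144 ≡ 84 (mod 1591).
Since 84 ≠ 1, base 12 is a Fermat witness: 1591 is composite.

84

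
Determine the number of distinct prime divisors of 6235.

3

6235 = 5 · 1247
1247 = 29 · 43
6235 = 5 · 29 · 43, which has 3 distinct prime factors.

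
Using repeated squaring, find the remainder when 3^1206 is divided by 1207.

202

3^1 ≡ 3 (mod 1207)
3^2 ≡ 3^2 = 9 ≡ 9 (mod 1207)
3^4 ≡ 9^2 = 81 ≡ 81 (mod 1207)
3^8 ≡ 81^2 = 6561 ≡ 526 (mod 1207)
3^16 ≡ 526^2 = 276676 ≡ 273 (mod 1207)
3^32 ≡ 273^2 = 74529 ≡ 902 (mod 1207)
3^64 ≡ 902^2 = 813604 ≡ 86 (mod 1207)
3^128 ≡ 86^2 = 7396 ≡ 154 (mod 1207)
3^256 ≡ 154^2 = 23716 ≡ 783 (mod 1207)
3^512 ≡ 783^2 = 613089 ≡ 1140 (mod 1207)
3^1024 ≡ 1140^2 = 1299600 ≡ 868 (mod 1207)
1206 = 1024 + 128 + 32 + 16 + 4 + 2 in binary powers of 2.
So 3^1206 ≡ 868 · 154 · 902 · 273 · 81 · 9 ≡ 202 (mod 1207).
Since 202 ≠ 1, base 3 is a Fermat witness: 1207 is composite.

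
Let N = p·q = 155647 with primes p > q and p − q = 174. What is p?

491

Since p = q + 174, we have 155647 = q(q + 174), so q² + 174q − 155647 = 0.
Discriminant: 174² + 4·155647 = 30276 + 622588 = 652864; √652864 = 808.
q = (−174 + 808)/2 = 317, and p = q + 174 = 491.
Check: 317 · 491 = 155647.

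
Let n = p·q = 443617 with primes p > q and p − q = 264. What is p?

Since p = q + 264, we have 443617 = q(q + 264), so q² + 264q − 443617 = 0.
Discriminant: 264² + 4·443617 = 69696 + 1774468 = 1844164; √1844164 = 1358.
q = (−264 + 1358)/2 = 547, and p = q + 264 = 811.
Check: 547 · 811 = 443617.

811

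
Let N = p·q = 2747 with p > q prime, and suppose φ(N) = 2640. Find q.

φ(n) = (p−1)(q−1) = n − (p+q) + 1, so p + q = 2747 − 2640 + 1 = 108.
p and q are the roots of t² − 108t + 2747 = 0.
Discriminant: 108² − 4·2747 = 11664 − 10988 = 676; √676 = 26.
q = (108 − 26)/2 = 41, p = (108 + 26)/2 = 67.
Check: 41 · 67 = 2747.

41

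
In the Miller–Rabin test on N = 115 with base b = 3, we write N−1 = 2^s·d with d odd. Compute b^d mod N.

78

115 − 1 = 114 = 2^1 · 57, so d = 57.
3^1 ≡ 3 (mod 115)
3^2 ≡ 3^2 = 9 ≡ 9 (mod 115)
3^4 ≡ 9^2 = 81 ≡ 81 (mod 115)
3^8 ≡ 81^2 = 6561 ≡ 6 (mod 115)
3^16 ≡ 6^2 = 36 ≡ 36 (mod 115)
3^32 ≡ 36^2 = 1296 ≡ 31 (mod 115)
57 = 32 + 16 + 8 + 1 in binary powers of 2.
So 3^57 ≡ 31 · 36 · 6 · 3 ≡ 78 (mod 115).
Squaring chain: 78; never reaches −1, so base 3 is a Miller–Rabin witness that 115 is composite.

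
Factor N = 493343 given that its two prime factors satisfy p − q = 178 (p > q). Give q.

619

Since p = q + 178, we have 493343 = q(q + 178), so q² + 178q − 493343 = 0.
Discriminant: 178² + 4·493343 = 31684 + 1973372 = 2005056; √2005056 = 1416.
q = (−178 + 1416)/2 = 619, and p = q + 178 = 797.
Check: 619 · 797 = 493343.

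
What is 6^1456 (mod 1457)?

521

6^1 ≡ 6 (mod 1457)
6^2 ≡ 6^2 = 36 ≡ 36 (mod 1457)
6^4 ≡ 36^2 = 1296 ≡ 1296 (mod 1457)
6^8 ≡ 1296^2 = 1679616 ≡ 1152 (mod 1457)
6^16 ≡ 1152^2 = 1327104 ≡ 1234 (mod 1457)
6^32 ≡ 1234^2 = 1522756 ≡ 191 (mod 1457)
6^64 ≡ 191^2 = 36481 ≡ 56 (mod 1457)
6^128 ≡ 56^2 = 3136 ≡ 222 (mod 1457)
6^256 ≡ 222^2 = 49284 ≡ 1203 (mod 1457)
6^512 ≡ 1203^2 = 1447209 ≡ 408 (mod 1457)
6^1024 ≡ 408^2 = 166464 ≡ 366 (mod 1457)
1456 = 1024 + 256 + 128 + 32 + 16 in binary powers of 2.
So 6^1456 ≡ 366 · 1203 · 222 · 191 · 1234 ≡ 521 (mod 1457).
Since 521 ≠ 1, base 6 is a Fermat witness: 1457 is composite.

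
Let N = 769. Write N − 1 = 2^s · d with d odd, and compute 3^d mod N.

27

769 − 1 = 768 = 2^8 · 3, so d = 3.
3^1 ≡ 3 (mod 769)
3^2 ≡ 3^2 = 9 ≡ 9 (mod 769)
3 = 2 + 1 in binary powers of 2.
So 3^3 ≡ 9 · 3 ≡ 27 (mod 769).
Squaring chain: 27 → 729 → 62 → 768 → 1 → 1 → 1 → 1; reaches −1, so base 3 does not prove 769 composite.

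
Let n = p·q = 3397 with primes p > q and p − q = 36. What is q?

Since p = q + 36, we have 3397 = q(q + 36), so q² + 36q − 3397 = 0.
Discriminant: 36² + 4·3397 = 1296 + 13588 = 14884; √14884 = 122.
q = (−36 + 122)/2 = 43, and p = q + 36 = 79.
Check: 43 · 79 = 3397.

43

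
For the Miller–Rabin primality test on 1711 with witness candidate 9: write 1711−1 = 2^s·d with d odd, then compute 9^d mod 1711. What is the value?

1082

1711 − 1 = 1710 = 2^1 · 855, so d = 855.
9^1 ≡ 9 (mod 1711)
9^2 ≡ 9^2 = 81 ≡ 81 (mod 1711)
9^4 ≡ 81^2 = 6561 ≡ 1428 (mod 1711)
9^8 ≡ 1428^2 = 2039184 ≡ 1383 (mod 1711)
9^16 ≡ 1383^2 = 1912689 ≡ 1502 (mod 1711)
9^32 ≡ 1502^2 = 2256004 ≡ 906 (mod 1711)
9^64 ≡ 906^2 = 820836 ≡ 1267 (mod 1711)
9^128 ≡ 1267^2 = 1605289 ≡ 371 (mod 1711)
9^256 ≡ 371^2 = 137641 ≡ 761 (mod 1711)
9^512 ≡ 761^2 = 579121 ≡ 803 (mod 1711)
855 = 512 + 256 + 64 + 16 + 4 + 2 + 1 in binary powers of 2.
So 9^855 ≡ 803 · 761 · 1267 · 1502 · 1428 · 81 · 9 ≡ 1082 (mod 1711).
Squaring chain: 1082; never reaches −1, so base 9 is a Miller–Rabin witness that 1711 is composite.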